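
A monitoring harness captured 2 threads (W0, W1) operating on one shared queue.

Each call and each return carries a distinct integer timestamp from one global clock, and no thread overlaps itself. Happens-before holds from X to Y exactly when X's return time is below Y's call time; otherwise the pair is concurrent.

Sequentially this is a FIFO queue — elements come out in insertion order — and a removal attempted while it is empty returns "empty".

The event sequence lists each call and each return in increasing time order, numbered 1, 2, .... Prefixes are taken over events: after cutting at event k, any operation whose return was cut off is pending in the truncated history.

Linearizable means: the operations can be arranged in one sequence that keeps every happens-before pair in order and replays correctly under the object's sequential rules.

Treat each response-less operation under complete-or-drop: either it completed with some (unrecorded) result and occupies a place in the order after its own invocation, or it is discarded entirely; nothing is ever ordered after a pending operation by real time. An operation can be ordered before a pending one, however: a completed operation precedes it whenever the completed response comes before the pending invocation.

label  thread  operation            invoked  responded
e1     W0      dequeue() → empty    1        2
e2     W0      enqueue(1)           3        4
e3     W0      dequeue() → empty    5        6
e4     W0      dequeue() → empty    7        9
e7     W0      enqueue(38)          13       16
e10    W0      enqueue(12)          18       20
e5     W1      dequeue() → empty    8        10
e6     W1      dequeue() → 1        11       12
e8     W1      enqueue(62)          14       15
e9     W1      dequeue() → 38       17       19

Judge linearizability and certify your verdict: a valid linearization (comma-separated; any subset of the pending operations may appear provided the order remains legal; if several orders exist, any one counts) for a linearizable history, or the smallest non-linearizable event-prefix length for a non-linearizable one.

not linearizable — minimal violating prefix: 6 events

through event 5 a valid linearization exists; event 6 (e3 responding at time 6) ends that
the completed operations (3 total) allow one real-time order; the queue replay rejects it
one such order, e1, e2, e3, breaks at step 3 where e3 dequeue() → empty is illegal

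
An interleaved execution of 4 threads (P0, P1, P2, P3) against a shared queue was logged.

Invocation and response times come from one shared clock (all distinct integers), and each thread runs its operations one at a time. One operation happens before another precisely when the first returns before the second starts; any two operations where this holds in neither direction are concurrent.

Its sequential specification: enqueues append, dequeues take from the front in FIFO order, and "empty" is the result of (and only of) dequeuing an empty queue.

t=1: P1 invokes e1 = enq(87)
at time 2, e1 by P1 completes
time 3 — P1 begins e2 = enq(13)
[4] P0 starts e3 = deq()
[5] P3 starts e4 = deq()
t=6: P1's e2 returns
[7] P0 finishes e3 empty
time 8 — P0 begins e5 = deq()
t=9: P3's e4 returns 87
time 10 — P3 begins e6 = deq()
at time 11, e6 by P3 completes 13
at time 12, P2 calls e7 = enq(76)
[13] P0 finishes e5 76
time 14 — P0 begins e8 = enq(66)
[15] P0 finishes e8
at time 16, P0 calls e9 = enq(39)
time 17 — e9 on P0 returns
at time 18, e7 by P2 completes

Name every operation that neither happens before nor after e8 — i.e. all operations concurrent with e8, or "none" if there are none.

e7

concurrent with e8 ([14,15]): every op whose interval crosses 14..15
e1 [1,2]: before
e2 [3,6]: before
e3 [4,7]: before
e4 [5,9]: before
e5 [8,13]: before
e6 [10,11]: before
e7 [12,18]: concurrent
e9 [16,17]: after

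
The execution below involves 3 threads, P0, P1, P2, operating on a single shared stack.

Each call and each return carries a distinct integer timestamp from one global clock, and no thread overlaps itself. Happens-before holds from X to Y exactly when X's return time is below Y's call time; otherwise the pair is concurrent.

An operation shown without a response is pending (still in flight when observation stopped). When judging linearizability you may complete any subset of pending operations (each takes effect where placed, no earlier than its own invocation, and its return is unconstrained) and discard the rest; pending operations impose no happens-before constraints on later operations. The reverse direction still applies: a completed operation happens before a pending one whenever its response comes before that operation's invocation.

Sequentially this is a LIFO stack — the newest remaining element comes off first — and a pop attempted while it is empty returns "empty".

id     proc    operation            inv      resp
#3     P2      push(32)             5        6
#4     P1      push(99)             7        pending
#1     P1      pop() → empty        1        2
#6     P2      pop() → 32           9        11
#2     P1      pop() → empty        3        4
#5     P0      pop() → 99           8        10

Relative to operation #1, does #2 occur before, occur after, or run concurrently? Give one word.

#2 spans [3,4], #1 spans [1,2]
resp(#1)=2 < inv(#2)=3

after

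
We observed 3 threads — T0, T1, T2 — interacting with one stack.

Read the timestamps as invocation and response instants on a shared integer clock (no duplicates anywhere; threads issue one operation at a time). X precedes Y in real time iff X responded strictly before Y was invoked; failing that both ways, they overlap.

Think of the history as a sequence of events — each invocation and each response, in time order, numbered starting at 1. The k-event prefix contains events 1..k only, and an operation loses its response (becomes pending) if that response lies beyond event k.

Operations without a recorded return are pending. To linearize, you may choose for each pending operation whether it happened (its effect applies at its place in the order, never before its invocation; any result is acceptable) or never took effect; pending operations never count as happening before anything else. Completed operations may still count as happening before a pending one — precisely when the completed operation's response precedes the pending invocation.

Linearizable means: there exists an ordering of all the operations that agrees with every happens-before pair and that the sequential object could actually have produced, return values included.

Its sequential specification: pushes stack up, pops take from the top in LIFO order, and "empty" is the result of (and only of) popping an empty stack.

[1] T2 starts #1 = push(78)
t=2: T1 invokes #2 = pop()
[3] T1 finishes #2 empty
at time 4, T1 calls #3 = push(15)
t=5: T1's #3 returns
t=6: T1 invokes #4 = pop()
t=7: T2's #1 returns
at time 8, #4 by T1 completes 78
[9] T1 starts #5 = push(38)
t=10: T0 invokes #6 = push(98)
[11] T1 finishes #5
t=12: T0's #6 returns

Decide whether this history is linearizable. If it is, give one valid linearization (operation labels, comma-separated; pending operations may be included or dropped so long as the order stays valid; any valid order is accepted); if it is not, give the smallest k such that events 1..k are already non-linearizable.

linearizable — witness: #2, #3, #1, #4, #5, #6

1. #2 pop() → empty, leaving stack <>
2. #3 push(15), leaving stack <15>
3. #1 push(78), leaving stack <15,78>
4. #4 pop() → 78, leaving stack <15>
5. #5 push(38), leaving stack <15,38>
6. #6 push(98), leaving stack <15,38,98>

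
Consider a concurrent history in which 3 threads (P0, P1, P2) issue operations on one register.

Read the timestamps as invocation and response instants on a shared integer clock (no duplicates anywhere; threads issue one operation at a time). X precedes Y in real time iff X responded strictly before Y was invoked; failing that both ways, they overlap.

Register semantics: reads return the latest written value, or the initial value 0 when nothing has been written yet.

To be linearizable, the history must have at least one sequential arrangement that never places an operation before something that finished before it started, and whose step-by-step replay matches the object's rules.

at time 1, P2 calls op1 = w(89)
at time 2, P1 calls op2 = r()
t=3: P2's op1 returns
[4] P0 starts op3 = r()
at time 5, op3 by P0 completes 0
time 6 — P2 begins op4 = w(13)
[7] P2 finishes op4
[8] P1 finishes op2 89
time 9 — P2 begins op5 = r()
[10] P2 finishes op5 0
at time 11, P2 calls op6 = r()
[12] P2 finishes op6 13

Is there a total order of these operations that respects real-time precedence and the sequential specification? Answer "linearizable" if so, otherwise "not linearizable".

not linearizable

through event 4 a valid linearization exists; event 5 (op3 responding at time 5) ends that
a single order respects real time; the 2 completed register operations fail replay along it
no completion choice of the 1 pending operation (op2) rescues it — every subset was tried
sample order op1, op3 (pending dropped) stalls at step 2 — op3 r() → 0 has no legal effect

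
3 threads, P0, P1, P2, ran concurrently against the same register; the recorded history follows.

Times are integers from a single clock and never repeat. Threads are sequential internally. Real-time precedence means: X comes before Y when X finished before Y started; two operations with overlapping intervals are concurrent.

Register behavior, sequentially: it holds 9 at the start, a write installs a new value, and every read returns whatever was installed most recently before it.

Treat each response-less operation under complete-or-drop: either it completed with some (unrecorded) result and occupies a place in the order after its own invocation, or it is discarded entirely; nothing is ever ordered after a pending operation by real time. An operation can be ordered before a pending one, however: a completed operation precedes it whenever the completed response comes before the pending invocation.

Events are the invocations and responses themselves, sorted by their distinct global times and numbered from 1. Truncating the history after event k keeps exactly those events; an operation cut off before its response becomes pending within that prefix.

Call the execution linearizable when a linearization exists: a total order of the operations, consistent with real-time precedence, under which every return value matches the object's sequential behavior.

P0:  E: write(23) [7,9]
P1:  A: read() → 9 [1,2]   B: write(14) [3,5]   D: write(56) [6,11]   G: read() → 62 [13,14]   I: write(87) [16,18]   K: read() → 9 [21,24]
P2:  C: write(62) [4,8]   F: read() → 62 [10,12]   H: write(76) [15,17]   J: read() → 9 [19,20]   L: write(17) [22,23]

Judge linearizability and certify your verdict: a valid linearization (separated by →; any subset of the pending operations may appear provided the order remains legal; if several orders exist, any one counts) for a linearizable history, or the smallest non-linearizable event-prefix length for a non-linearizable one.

events 1..19 are fine; event 20 — the response of J at time 20 — makes the prefix non-linearizable
10 completed operations, 22 real-time-consistent orders — every register replay fails
sample order A, B, C, D, E, F, G, H, I, J stalls at step 6 — F read() → 62 has no legal effect
sample order A, B, C, D, E, F, G, I, H, J stalls at step 6 — F read() → 62 has no legal effect

not linearizable — minimal violating prefix: 20 events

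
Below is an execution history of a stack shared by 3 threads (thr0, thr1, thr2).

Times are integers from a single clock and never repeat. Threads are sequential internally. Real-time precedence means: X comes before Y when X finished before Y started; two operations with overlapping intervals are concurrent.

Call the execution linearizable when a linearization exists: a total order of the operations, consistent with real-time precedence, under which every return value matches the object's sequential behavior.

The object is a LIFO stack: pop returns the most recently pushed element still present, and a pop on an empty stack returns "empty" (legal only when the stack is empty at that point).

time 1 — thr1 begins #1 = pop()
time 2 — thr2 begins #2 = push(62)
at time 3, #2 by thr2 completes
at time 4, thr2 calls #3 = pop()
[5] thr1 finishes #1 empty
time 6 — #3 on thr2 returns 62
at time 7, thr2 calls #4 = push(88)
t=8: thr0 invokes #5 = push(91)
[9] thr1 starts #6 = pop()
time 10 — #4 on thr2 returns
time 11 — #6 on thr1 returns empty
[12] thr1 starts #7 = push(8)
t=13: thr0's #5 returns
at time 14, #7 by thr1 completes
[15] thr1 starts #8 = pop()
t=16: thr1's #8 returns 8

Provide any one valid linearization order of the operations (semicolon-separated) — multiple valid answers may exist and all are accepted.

#1; #2; #3; #6; #4; #5; #7; #8

after step 1 (#1 pop() → empty): stack <>
after step 2 (#2 push(62)): stack <62>
after step 3 (#3 pop() → 62): stack <>
after step 4 (#6 pop() → empty): stack <>
after step 5 (#4 push(88)): stack <88>
after step 6 (#5 push(91)): stack <88,91>
after step 7 (#7 push(8)): stack <88,91,8>
after step 8 (#8 pop() → 8): stack <88,91>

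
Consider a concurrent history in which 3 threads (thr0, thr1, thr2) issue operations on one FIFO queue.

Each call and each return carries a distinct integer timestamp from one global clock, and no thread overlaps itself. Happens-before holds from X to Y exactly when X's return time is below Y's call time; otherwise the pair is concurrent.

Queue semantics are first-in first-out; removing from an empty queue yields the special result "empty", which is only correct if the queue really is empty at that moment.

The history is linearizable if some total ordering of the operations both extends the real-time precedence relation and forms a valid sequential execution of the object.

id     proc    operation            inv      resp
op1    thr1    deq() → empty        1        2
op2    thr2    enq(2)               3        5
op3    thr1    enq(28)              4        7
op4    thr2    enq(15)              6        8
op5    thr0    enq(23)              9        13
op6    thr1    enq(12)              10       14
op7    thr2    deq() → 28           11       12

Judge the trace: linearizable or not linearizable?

a witness: op1, op3, op2, op4, op5, op6, op7
step 1: op1 deq() → empty — queue <>
step 2: op3 enq(28) — queue <28>
step 3: op2 enq(2) — queue <28,2>
step 4: op4 enq(15) — queue <28,2,15>
step 5: op5 enq(23) — queue <28,2,15,23>
step 6: op6 enq(12) — queue <28,2,15,23,12>
step 7: op7 deq() → 28 — queue <2,15,23,12>

linearizable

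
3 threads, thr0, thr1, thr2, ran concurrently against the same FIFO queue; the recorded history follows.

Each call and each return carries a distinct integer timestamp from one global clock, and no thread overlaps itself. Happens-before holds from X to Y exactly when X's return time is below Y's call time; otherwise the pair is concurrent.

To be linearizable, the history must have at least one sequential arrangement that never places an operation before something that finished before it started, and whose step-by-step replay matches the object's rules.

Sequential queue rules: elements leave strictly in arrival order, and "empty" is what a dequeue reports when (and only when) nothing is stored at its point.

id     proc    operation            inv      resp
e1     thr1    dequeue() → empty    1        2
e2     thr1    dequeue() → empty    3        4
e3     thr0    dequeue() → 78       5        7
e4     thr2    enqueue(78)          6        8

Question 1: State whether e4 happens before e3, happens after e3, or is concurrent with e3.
e4 spans [6,8], e3 spans [5,7]
the intervals overlap in both directions

concurrent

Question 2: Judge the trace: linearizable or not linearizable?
witness order: e1, e2, e4, e3
1. e1 dequeue() → empty, leaving queue <>
2. e2 dequeue() → empty, leaving queue <>
3. e4 enqueue(78), leaving queue <78>
4. e3 dequeue() → 78, leaving queue <>

linearizable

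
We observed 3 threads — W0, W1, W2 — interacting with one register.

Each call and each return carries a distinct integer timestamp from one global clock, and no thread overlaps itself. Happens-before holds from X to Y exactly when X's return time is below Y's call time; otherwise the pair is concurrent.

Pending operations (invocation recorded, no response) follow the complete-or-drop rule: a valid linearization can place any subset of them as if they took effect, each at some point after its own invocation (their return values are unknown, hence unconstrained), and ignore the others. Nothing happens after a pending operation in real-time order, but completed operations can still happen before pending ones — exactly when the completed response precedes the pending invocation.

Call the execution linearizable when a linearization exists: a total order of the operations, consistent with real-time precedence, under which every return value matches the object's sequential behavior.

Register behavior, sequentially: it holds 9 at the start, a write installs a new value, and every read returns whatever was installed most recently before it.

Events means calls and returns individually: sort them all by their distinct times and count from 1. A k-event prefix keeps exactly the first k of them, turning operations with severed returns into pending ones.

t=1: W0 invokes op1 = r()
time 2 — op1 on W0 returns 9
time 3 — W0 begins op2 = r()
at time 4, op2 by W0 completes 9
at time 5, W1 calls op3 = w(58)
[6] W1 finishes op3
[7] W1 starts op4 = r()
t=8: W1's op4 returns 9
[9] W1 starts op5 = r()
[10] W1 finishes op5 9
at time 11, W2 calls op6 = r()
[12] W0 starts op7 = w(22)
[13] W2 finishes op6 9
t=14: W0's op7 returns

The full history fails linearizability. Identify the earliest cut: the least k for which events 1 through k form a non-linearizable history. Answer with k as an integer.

8

events 1..7 are linearizable, e.g. via op1, op2, op3:
1. op1 r() → 9, leaving value 9
2. op2 r() → 9, leaving value 9
3. op3 w(58), leaving value 58
at event 8 (op4's time-8 response) nothing linearizes any more
for example op1, op2, op3, op4 fails at step 4: op4 r() → 9 is not legal there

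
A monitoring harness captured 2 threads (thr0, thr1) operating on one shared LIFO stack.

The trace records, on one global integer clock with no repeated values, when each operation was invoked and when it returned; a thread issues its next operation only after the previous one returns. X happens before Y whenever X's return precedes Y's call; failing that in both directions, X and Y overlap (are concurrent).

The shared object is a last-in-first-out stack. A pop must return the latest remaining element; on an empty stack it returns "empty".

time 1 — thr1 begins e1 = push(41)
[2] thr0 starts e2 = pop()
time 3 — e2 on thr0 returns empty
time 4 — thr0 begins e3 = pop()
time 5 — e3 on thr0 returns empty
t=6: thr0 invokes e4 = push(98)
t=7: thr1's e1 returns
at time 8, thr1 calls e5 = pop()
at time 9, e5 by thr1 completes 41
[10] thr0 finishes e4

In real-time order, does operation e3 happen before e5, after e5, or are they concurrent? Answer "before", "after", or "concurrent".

e3 spans [4,5], e5 spans [8,9]
resp(e3)=5 < inv(e5)=8

before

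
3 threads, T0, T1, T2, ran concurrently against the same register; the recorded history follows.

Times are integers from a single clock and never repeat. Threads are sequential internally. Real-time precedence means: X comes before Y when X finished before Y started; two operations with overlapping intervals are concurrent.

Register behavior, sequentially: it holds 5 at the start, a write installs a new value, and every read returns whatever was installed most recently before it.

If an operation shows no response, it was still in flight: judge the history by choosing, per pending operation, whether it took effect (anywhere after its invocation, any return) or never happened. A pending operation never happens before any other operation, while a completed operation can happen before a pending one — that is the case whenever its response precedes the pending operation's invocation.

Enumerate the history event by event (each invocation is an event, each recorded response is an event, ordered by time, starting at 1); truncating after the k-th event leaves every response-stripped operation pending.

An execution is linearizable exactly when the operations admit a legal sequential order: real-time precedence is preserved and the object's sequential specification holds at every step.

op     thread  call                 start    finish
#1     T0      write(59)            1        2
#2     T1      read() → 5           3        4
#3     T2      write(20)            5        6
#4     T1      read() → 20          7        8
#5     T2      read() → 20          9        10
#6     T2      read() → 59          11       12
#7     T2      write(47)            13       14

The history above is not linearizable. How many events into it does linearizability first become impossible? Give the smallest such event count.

one valid order for events 1..3 is #1:
after step 1 (#1 write(59)): value 59
with event 4 included (#2 responding at time 4), all real-time-consistent orders fail
take #1, #2: step 2 already fails, because #2 read() → 5 cannot occur there

4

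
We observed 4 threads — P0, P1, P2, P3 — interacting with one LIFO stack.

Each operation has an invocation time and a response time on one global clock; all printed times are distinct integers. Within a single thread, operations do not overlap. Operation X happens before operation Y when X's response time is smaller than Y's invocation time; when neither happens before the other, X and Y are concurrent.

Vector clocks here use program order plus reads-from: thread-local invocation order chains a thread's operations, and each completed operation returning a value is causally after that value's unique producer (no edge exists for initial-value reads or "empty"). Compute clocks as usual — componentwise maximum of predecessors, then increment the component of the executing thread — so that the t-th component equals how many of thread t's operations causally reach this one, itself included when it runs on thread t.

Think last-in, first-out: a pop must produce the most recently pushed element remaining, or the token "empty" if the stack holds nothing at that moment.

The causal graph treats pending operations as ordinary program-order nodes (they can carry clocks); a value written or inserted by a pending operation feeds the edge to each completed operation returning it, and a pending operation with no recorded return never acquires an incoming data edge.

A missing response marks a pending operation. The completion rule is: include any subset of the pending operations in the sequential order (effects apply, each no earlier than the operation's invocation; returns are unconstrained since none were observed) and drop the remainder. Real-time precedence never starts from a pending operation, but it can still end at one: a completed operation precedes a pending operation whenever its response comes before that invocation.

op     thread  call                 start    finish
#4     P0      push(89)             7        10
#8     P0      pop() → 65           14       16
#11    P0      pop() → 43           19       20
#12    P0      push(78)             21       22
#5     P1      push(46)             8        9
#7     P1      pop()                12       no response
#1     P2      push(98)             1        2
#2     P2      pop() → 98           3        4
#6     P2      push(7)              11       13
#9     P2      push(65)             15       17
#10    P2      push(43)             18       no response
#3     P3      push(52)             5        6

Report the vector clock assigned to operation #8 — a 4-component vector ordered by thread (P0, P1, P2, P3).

VC(#3, invoked at 5): no causal predecessors; +1 on P3 → (0, 0, 0, 1)
VC(#1, invoked at 1): no causal predecessors; +1 on P2 → (0, 0, 1, 0)
VC(#5, invoked at 8): no causal predecessors; +1 on P1 → (0, 1, 0, 0)
VC(#4, invoked at 7): no causal predecessors; +1 on P0 → (1, 0, 0, 0)
from VC(#1)=(0, 0, 1, 0), #2 (invoked 3) maxes components and bumps P2 → (0, 0, 2, 0)
from VC(#5)=(0, 1, 0, 0), #7 (invoked 12) maxes components and bumps P1 → (0, 2, 0, 0)
from VC(#2)=(0, 0, 2, 0), #6 (invoked 11) maxes components and bumps P2 → (0, 0, 3, 0)
from VC(#6)=(0, 0, 3, 0), #9 (invoked 15) maxes components and bumps P2 → (0, 0, 4, 0)
from VC(#9)=(0, 0, 4, 0), #10 (invoked 18) maxes components and bumps P2 → (0, 0, 5, 0)
from VC(#4)=(1, 0, 0, 0), VC(#9)=(0, 0, 4, 0), #8 (invoked 14) maxes components and bumps P0 → (2, 0, 4, 0)
from VC(#8)=(2, 0, 4, 0), VC(#10)=(0, 0, 5, 0), #11 (invoked 19) maxes components and bumps P0 → (3, 0, 5, 0)
from VC(#11)=(3, 0, 5, 0), #12 (invoked 21) maxes components and bumps P0 → (4, 0, 5, 0)
target: VC(#8) = (2, 0, 4, 0)

(2, 0, 4, 0)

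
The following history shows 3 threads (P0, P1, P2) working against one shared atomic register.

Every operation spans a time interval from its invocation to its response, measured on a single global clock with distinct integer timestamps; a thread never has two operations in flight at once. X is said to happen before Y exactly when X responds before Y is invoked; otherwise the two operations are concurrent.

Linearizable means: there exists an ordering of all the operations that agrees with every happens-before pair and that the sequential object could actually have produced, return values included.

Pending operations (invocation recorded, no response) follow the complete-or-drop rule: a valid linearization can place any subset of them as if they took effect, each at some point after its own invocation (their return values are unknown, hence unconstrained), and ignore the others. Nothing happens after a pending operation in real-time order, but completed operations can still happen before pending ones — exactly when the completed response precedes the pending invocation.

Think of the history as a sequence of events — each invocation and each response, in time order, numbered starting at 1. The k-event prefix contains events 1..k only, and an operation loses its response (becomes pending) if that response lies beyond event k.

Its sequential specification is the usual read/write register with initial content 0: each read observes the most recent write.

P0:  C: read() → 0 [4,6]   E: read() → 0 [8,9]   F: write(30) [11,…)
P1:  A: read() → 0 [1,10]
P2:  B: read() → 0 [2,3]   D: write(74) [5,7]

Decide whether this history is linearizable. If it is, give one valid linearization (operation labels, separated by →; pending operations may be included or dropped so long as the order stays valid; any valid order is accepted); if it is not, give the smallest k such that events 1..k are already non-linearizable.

not linearizable — minimal violating prefix: 9 events

prefix check: 1..8 passes, 1..9 fails once E's time-9 response joins
no legal order exists: 2 real-time-consistent candidates over 4 completed atomic register operations, all rejected
every completion of the 1 pending operation (A) was checked; none linearizes
take B, C, D, E (pending dropped): step 4 already fails, because E read() → 0 cannot occur there
take B, D, C, E (pending dropped): step 3 already fails, because C read() → 0 cannot occur there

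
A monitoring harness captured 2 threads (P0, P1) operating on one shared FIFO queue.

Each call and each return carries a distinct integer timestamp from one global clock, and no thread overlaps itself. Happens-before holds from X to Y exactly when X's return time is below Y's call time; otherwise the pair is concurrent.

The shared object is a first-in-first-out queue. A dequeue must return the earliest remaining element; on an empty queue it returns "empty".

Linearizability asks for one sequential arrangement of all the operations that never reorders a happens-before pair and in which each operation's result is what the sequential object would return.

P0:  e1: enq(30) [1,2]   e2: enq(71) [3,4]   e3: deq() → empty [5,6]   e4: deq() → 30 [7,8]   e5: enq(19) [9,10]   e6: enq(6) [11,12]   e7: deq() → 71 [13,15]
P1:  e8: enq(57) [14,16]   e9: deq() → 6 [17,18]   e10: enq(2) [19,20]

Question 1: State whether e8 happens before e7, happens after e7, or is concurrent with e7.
Answer: concurrent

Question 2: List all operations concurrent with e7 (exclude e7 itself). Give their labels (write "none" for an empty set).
Answer: e8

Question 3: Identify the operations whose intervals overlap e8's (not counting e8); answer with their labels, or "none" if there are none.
Answer: e7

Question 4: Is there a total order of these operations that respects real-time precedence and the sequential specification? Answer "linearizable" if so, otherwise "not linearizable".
not linearizable

events 1..5 are fine; event 6 — the response of e3 at time 6 — makes the prefix non-linearizable
exhaustive check: the 3 completed FIFO queue ops admit one real-time order; illegal
sample order e1, e2, e3 stalls at step 3 — e3 deq() → empty has no legal effect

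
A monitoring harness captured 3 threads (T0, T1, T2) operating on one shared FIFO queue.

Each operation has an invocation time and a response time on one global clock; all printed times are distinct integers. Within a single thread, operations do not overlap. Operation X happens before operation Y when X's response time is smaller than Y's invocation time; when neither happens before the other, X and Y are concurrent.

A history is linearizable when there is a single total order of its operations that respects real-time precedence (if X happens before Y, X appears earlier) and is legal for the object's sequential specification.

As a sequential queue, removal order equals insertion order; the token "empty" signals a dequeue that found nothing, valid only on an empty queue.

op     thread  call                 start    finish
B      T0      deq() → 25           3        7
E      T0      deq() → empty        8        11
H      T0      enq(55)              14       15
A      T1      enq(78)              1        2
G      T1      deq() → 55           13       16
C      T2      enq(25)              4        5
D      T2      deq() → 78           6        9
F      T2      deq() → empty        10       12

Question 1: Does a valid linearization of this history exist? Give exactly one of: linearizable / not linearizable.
one valid linearization: A, C, D, B, E, F, H, G
1. A enq(78), leaving queue <78>
2. C enq(25), leaving queue <78,25>
3. D deq() → 78, leaving queue <25>
4. B deq() → 25, leaving queue <>
5. E deq() → empty, leaving queue <>
6. F deq() → empty, leaving queue <>
7. H enq(55), leaving queue <55>
8. G deq() → 55, leaving queue <>

linearizable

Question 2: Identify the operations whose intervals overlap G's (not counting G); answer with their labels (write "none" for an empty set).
G spans [13,16]; an op avoiding the whole window 13..16 is ordered, any other is concurrent
A [1,2]: before
B [3,7]: before
C [4,5]: before
D [6,9]: before
E [8,11]: before
F [10,12]: before
H [14,15]: concurrent

H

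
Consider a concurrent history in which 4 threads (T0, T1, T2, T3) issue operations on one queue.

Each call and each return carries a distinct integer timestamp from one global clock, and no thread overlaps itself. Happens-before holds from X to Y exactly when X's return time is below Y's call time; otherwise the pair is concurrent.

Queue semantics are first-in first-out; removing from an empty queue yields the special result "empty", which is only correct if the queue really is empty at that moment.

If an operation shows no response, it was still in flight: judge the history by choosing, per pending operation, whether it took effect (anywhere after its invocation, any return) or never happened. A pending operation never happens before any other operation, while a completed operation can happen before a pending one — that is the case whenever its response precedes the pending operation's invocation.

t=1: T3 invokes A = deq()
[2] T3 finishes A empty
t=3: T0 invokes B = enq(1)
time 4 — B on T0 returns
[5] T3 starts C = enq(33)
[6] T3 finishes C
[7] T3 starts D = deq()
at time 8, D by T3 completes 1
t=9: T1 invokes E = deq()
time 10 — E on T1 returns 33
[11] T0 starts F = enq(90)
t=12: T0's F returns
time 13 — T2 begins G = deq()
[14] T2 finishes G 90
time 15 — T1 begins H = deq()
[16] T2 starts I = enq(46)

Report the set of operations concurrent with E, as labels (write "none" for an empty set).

none

E spans [9,10]: anything still running between times 9 and 10 counts as concurrent
A [1,2]: before
B [3,4]: before
C [5,6]: before
D [7,8]: before
F [11,12]: after
G [13,14]: after
H [15,…): after
I [16,…): after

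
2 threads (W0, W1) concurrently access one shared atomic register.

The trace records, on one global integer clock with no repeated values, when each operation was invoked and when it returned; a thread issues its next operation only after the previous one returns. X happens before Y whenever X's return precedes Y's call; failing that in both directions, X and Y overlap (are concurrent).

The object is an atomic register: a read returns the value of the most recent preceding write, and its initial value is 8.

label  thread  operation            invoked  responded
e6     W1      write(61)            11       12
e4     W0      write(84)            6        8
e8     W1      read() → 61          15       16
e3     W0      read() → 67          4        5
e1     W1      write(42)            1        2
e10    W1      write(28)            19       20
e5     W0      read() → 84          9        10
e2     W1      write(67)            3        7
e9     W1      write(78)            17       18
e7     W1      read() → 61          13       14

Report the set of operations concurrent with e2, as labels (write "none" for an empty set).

e3, e4

concurrent with e2 ([3,7]): every op whose interval crosses 3..7
e1 [1,2]: before
e3 [4,5]: concurrent
e4 [6,8]: concurrent
e5 [9,10]: after
e6 [11,12]: after
e7 [13,14]: after
e8 [15,16]: after
e9 [17,18]: after
e10 [19,20]: after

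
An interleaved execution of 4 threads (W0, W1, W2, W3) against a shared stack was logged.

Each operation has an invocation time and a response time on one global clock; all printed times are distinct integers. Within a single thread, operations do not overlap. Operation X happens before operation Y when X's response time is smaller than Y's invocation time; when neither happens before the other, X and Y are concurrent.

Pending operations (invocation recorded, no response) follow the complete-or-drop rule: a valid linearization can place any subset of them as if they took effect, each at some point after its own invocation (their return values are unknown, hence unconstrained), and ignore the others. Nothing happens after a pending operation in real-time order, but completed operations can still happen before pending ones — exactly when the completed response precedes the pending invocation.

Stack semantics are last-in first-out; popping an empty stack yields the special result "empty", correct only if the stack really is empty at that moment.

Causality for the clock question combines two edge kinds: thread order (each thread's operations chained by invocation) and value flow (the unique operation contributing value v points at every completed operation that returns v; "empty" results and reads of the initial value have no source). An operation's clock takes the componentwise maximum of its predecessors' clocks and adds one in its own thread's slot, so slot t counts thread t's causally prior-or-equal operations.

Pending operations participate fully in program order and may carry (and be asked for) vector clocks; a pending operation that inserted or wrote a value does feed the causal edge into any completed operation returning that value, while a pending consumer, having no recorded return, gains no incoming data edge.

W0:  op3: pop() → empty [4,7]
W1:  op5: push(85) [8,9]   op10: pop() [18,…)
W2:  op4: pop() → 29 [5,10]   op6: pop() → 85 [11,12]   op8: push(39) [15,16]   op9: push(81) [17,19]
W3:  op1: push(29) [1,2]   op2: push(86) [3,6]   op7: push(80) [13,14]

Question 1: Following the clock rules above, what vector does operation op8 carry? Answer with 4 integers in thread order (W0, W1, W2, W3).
no predecessors for op1 (invoked 1): W3 increments from zero → (0, 0, 0, 1)
no predecessors for op5 (invoked 8): W1 increments from zero → (0, 1, 0, 0)
no predecessors for op3 (invoked 4): W0 increments from zero → (1, 0, 0, 0)
from VC(op1)=(0, 0, 0, 1), op2 (invoked 3) maxes components and bumps W3 → (0, 0, 0, 2)
from VC(op1)=(0, 0, 0, 1), op4 (invoked 5) maxes components and bumps W2 → (0, 0, 1, 1)
from VC(op5)=(0, 1, 0, 0), op10 (invoked 18) maxes components and bumps W1 → (0, 2, 0, 0)
from VC(op2)=(0, 0, 0, 2), op7 (invoked 13) maxes components and bumps W3 → (0, 0, 0, 3)
from VC(op4)=(0, 0, 1, 1), VC(op5)=(0, 1, 0, 0), op6 (invoked 11) maxes components and bumps W2 → (0, 1, 2, 1)
from VC(op6)=(0, 1, 2, 1), op8 (invoked 15) maxes components and bumps W2 → (0, 1, 3, 1)
from VC(op8)=(0, 1, 3, 1), op9 (invoked 17) maxes components and bumps W2 → (0, 1, 4, 1)
target: VC(op8) = (0, 1, 3, 1)

(0, 1, 3, 1)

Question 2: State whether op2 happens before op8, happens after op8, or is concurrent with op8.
op2 spans [3,6], op8 spans [15,16]
resp(op2)=6 < inv(op8)=15

before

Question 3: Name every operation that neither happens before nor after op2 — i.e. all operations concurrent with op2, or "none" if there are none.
concurrent with op2 ([3,6]): every op whose interval crosses 3..6
op1 [1,2]: before
op3 [4,7]: concurrent
op4 [5,10]: concurrent
op5 [8,9]: after
op6 [11,12]: after
op7 [13,14]: after
op8 [15,16]: after
op9 [17,19]: after
op10 [18,…): after

op3, op4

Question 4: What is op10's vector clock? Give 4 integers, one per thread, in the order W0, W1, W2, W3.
op1, invoked 1, has no incoming edges; only W3's bump applies → (0, 0, 0, 1)
op5, invoked 8, has no incoming edges; only W1's bump applies → (0, 1, 0, 0)
op3, invoked 4, has no incoming edges; only W0's bump applies → (1, 0, 0, 0)
merge at op2 (invoked 3): VC(op1)=(0, 0, 0, 1), own-thread bump on W3 → (0, 0, 0, 2)
merge at op4 (invoked 5): VC(op1)=(0, 0, 0, 1), own-thread bump on W2 → (0, 0, 1, 1)
merge at op10 (invoked 18): VC(op5)=(0, 1, 0, 0), own-thread bump on W1 → (0, 2, 0, 0)
merge at op7 (invoked 13): VC(op2)=(0, 0, 0, 2), own-thread bump on W3 → (0, 0, 0, 3)
merge at op6 (invoked 11): VC(op4)=(0, 0, 1, 1), VC(op5)=(0, 1, 0, 0), own-thread bump on W2 → (0, 1, 2, 1)
merge at op8 (invoked 15): VC(op6)=(0, 1, 2, 1), own-thread bump on W2 → (0, 1, 3, 1)
merge at op9 (invoked 17): VC(op8)=(0, 1, 3, 1), own-thread bump on W2 → (0, 1, 4, 1)
target: VC(op10) = (0, 2, 0, 0)

(0, 2, 0, 0)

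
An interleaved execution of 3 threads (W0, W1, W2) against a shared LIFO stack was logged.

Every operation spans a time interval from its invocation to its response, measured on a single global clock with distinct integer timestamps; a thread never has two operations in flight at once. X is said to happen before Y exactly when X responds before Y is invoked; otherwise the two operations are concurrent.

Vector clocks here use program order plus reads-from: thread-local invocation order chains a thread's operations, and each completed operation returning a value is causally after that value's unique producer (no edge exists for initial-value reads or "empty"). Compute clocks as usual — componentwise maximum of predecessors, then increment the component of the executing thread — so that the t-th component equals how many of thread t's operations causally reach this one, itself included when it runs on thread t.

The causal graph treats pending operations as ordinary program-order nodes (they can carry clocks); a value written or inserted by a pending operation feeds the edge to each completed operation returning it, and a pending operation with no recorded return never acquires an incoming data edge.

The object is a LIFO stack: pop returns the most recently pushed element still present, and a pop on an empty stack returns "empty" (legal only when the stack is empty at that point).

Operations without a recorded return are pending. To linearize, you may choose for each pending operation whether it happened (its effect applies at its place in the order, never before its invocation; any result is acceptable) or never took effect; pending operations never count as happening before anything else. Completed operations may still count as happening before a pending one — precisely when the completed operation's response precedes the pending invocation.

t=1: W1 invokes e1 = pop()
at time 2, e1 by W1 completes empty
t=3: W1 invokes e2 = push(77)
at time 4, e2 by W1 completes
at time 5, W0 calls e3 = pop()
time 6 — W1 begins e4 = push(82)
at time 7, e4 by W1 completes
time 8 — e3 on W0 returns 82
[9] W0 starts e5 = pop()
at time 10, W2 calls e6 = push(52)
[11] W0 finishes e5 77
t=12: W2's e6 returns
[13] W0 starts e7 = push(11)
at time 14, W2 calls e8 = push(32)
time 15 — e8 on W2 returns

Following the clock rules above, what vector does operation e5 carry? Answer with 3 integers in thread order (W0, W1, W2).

invoked at 10, e6 has no predecessors; its own W2 bump gives (0, 0, 1)
invoked at 1, e1 has no predecessors; its own W1 bump gives (0, 1, 0)
e8 (invocation 14): componentwise max over VC(e6)=(0, 0, 1), +1 at W2, giving (0, 0, 2)
e2 (invocation 3): componentwise max over VC(e1)=(0, 1, 0), +1 at W1, giving (0, 2, 0)
e4 (invocation 6): componentwise max over VC(e2)=(0, 2, 0), +1 at W1, giving (0, 3, 0)
e3 (invocation 5): componentwise max over VC(e4)=(0, 3, 0), +1 at W0, giving (1, 3, 0)
e5 (invocation 9): componentwise max over VC(e2)=(0, 2, 0), VC(e3)=(1, 3, 0), +1 at W0, giving (2, 3, 0)
e7 (invocation 13): componentwise max over VC(e5)=(2, 3, 0), +1 at W0, giving (3, 3, 0)
target: VC(e5) = (2, 3, 0)

(2, 3, 0)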